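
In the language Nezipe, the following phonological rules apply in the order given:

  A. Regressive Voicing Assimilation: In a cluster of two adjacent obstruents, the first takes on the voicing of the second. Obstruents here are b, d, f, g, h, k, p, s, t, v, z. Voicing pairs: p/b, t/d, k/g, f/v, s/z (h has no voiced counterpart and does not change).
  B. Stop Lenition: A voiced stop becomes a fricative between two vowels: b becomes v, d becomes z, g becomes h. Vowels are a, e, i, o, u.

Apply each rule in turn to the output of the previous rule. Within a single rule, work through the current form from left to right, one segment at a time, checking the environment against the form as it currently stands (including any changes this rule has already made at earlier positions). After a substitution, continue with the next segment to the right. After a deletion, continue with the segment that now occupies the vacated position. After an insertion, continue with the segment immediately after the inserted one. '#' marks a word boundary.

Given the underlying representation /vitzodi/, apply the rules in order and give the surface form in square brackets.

[vidzozi]

A Regressive Voicing Assimilation: [vitzodi] → [vidzodi]
B Stop Lenition: [vidzodi] → [vidzozi]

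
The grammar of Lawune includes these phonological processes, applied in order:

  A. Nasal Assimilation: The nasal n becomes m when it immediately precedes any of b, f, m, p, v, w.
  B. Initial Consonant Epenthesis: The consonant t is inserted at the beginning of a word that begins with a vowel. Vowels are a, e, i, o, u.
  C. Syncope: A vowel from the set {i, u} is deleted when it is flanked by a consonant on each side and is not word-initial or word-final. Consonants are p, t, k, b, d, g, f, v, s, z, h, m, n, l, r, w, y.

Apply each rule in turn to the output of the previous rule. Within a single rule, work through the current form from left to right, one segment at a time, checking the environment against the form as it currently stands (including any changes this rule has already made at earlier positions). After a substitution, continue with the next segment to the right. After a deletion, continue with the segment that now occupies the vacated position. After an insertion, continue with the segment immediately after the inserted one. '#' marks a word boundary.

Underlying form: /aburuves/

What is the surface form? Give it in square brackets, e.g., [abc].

[tabrves]

A Nasal Assimilation: no change — [aburuves]
B Initial Consonant Epenthesis: [aburuves] → [taburuves]
C Syncope: [taburuves] → [tabrves]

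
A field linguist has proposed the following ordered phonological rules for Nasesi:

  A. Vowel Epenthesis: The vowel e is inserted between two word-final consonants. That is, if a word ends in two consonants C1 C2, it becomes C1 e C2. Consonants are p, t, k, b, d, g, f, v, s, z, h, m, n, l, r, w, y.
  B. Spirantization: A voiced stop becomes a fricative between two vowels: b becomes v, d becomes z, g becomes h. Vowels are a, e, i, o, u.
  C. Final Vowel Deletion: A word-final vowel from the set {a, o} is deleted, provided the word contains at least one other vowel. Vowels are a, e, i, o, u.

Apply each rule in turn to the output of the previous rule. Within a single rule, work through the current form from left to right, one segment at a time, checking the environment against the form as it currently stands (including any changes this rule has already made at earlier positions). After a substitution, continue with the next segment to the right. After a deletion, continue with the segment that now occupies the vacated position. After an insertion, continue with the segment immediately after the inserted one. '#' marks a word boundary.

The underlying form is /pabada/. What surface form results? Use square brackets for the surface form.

[pavaz]

A Vowel Epenthesis: no change — [pabada]
B Spirantization: [pabada] → [pavaza]
C Final Vowel Deletion: [pavaza] → [pavaz]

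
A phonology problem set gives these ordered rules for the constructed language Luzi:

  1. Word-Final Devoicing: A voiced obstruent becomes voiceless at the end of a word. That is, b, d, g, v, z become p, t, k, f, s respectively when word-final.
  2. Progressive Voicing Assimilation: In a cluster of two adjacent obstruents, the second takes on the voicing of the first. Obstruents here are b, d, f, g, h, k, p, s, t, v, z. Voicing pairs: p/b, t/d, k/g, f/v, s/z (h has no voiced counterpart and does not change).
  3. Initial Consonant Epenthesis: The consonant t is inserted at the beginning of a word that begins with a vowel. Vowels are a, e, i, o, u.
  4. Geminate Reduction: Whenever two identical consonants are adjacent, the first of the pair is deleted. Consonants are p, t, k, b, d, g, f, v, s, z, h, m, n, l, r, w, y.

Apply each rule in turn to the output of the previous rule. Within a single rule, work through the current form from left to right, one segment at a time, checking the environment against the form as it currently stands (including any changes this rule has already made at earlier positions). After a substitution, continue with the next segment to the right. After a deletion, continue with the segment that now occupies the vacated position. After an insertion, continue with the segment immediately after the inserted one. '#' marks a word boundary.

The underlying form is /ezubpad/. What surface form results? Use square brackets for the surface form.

[tezubat]

1 Word-Final Devoicing: [ezubpad] → [ezubpat]
2 Progressive Voicing Assimilation: [ezubpat] → [ezubbat]
3 Initial Consonant Epenthesis: [ezubbat] → [tezubbat]
4 Geminate Reduction: [tezubbat] → [tezubat]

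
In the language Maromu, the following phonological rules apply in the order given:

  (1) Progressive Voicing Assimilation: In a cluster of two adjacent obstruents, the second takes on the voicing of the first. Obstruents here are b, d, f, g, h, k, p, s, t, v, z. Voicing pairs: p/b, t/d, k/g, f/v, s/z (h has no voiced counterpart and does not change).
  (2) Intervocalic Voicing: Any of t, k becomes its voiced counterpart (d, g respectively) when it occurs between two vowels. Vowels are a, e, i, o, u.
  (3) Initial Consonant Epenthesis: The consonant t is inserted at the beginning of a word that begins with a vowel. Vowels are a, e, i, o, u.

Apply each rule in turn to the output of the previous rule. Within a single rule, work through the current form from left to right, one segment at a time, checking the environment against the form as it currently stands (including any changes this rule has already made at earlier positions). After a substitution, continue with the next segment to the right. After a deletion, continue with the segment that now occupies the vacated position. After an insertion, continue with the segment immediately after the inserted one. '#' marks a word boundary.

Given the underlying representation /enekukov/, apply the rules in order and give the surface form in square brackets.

(1) Progressive Voicing Assimilation: no change — [enekukov]
(2) Intervocalic Voicing: [enekukov] → [enegugov]
(3) Initial Consonant Epenthesis: [enegugov] → [tenegugov]

[tenegugov]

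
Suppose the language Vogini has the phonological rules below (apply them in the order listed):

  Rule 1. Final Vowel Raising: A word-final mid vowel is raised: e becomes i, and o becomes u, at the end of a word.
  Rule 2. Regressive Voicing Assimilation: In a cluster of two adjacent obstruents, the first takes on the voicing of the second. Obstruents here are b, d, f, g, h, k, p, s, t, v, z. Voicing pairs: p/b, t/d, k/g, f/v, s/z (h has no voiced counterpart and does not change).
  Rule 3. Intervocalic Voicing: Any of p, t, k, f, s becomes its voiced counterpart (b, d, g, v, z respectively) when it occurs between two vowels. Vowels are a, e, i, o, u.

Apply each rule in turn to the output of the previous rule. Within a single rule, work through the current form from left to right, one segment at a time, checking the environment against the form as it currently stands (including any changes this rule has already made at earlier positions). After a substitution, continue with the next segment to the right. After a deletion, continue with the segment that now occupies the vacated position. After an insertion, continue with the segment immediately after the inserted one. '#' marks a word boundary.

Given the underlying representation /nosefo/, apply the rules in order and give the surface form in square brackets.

Rule 1 Final Vowel Raising: [nosefo] → [nosefu]
Rule 2 Regressive Voicing Assimilation: no change — [nosefu]
Rule 3 Intervocalic Voicing: [nosefu] → [nozevu]

[nozevu]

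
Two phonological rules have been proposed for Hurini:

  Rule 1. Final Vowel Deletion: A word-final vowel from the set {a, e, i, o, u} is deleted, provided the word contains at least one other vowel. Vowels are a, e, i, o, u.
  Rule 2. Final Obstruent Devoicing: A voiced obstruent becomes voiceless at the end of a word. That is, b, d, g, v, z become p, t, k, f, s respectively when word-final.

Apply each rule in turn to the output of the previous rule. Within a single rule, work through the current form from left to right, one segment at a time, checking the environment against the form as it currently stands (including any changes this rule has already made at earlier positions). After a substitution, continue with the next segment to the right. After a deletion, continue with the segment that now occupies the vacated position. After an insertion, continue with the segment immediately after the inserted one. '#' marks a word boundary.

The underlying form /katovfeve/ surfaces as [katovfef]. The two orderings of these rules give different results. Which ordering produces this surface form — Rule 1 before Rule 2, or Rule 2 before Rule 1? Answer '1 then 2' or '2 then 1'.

Order 1 then 2:
  1 Final Vowel Deletion: [katovfeve] → [katovfev]
  2 Final Obstruent Devoicing: [katovfev] → [katovfef]
  result: [katovfef]
Order 2 then 1:
  2 Final Obstruent Devoicing: no change — [katovfeve]
  1 Final Vowel Deletion: [katovfeve] → [katovfev]
  result: [katovfev]

1 then 2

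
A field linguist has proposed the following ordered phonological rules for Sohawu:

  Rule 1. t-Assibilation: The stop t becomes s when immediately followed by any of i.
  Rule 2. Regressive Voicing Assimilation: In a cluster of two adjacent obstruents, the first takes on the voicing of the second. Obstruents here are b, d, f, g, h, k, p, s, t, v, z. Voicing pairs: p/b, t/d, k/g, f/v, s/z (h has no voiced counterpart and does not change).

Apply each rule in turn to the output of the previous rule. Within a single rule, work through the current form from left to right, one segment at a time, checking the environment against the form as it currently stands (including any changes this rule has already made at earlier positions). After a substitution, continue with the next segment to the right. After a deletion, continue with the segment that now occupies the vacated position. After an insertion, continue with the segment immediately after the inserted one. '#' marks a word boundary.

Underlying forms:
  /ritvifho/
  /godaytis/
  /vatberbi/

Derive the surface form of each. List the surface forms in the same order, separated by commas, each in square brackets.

/ritvifho/:
  Rule 1 t-Assibilation: no change — [ritvifho]
  Rule 2 Regressive Voicing Assimilation: [ritvifho] → [ridvifho]
/godaytis/:
  Rule 1 t-Assibilation: [godaytis] → [godaysis]
  Rule 2 Regressive Voicing Assimilation: no change — [godaysis]
/vatberbi/:
  Rule 1 t-Assibilation: no change — [vatberbi]
  Rule 2 Regressive Voicing Assimilation: [vatberbi] → [vadberbi]

[ridvifho], [godaysis], [vadberbi]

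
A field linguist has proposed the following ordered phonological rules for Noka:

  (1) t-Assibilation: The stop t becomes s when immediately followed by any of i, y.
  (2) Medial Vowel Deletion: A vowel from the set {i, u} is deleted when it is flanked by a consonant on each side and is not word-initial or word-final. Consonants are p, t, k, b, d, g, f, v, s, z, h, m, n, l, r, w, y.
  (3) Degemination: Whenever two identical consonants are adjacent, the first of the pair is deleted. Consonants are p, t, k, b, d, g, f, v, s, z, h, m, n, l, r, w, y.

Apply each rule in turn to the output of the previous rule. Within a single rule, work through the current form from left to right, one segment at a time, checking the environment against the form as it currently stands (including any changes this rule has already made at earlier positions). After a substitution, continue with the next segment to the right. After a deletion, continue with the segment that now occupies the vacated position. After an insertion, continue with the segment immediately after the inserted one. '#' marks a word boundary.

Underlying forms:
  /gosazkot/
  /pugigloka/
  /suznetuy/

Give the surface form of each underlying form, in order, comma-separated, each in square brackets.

/gosazkot/:
  (1) t-Assibilation: no change — [gosazkot]
  (2) Medial Vowel Deletion: no change — [gosazkot]
  (3) Degemination: no change — [gosazkot]
/pugigloka/:
  (1) t-Assibilation: no change — [pugigloka]
  (2) Medial Vowel Deletion: [pugigloka] → [pggloka]
  (3) Degemination: [pggloka] → [pgloka]
/suznetuy/:
  (1) t-Assibilation: no change — [suznetuy]
  (2) Medial Vowel Deletion: [suznetuy] → [sznety]
  (3) Degemination: no change — [sznety]

[gosazkot], [pgloka], [sznety]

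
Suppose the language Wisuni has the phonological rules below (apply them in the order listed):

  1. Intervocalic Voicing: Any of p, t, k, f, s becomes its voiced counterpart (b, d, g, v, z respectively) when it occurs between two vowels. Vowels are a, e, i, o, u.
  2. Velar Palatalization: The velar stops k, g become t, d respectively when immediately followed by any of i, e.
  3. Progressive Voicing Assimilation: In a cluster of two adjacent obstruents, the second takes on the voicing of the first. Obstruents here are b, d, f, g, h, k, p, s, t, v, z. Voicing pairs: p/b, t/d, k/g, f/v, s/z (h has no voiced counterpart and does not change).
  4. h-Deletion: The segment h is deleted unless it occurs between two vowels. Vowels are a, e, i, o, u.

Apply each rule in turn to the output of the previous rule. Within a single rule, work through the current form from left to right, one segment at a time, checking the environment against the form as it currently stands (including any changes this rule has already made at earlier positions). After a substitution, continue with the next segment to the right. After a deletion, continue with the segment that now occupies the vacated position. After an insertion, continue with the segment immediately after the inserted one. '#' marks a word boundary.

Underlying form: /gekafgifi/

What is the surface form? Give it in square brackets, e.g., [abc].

[degaftivi]

1 Intervocalic Voicing: [gekafgifi] → [gegafgivi]
2 Velar Palatalization: [gegafgivi] → [degafdivi]
3 Progressive Voicing Assimilation: [degafdivi] → [degaftivi]
4 h-Deletion: no change — [degaftivi]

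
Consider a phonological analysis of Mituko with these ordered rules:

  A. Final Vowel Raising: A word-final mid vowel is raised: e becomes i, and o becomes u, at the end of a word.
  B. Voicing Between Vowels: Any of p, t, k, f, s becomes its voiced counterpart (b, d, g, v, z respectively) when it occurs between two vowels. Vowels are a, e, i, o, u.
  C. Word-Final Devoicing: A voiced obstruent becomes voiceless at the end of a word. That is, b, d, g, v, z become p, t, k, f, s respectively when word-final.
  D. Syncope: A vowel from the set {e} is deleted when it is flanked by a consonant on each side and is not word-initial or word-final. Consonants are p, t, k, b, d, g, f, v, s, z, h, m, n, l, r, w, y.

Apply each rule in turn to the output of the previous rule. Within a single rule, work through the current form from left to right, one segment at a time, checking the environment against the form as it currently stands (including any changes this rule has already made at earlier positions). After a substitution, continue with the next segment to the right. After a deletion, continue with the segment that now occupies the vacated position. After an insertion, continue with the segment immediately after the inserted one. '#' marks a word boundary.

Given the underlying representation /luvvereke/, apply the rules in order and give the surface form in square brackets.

[luvvrgi]

A Final Vowel Raising: [luvvereke] → [luvvereki]
B Voicing Between Vowels: [luvvereki] → [luvveregi]
C Word-Final Devoicing: no change — [luvveregi]
D Syncope: [luvveregi] → [luvvrgi]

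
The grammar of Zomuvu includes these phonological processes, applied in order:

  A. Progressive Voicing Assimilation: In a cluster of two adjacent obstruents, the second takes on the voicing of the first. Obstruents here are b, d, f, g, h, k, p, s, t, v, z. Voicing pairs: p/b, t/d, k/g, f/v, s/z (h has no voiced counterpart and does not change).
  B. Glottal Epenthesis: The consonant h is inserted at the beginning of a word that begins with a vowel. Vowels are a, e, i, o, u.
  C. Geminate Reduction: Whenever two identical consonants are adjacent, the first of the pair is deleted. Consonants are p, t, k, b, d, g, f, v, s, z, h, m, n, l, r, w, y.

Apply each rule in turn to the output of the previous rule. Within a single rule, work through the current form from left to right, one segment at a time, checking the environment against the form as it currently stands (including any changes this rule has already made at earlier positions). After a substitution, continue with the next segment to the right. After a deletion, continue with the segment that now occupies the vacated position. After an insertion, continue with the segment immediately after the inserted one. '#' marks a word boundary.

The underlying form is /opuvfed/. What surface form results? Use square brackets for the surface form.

A Progressive Voicing Assimilation: [opuvfed] → [opuvved]
B Glottal Epenthesis: [opuvved] → [hopuvved]
C Geminate Reduction: [hopuvved] → [hopuved]

[hopuved]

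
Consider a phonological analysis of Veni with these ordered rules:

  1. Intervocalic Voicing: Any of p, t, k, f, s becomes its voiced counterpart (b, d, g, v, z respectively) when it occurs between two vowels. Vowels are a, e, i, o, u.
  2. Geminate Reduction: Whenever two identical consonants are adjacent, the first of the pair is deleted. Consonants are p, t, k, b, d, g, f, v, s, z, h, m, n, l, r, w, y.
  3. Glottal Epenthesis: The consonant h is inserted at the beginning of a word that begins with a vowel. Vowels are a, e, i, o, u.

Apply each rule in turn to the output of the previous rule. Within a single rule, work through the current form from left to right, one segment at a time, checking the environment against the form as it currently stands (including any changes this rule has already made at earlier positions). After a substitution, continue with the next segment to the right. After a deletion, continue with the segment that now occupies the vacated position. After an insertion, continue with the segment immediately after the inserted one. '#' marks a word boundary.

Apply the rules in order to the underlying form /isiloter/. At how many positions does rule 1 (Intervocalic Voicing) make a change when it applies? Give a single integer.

1 Intervocalic Voicing: [isiloter] → [iziloder]
2 Geminate Reduction: no change — [iziloder]
3 Glottal Epenthesis: [iziloder] → [hiziloder]
Rule 1 changed 2 position(s).

2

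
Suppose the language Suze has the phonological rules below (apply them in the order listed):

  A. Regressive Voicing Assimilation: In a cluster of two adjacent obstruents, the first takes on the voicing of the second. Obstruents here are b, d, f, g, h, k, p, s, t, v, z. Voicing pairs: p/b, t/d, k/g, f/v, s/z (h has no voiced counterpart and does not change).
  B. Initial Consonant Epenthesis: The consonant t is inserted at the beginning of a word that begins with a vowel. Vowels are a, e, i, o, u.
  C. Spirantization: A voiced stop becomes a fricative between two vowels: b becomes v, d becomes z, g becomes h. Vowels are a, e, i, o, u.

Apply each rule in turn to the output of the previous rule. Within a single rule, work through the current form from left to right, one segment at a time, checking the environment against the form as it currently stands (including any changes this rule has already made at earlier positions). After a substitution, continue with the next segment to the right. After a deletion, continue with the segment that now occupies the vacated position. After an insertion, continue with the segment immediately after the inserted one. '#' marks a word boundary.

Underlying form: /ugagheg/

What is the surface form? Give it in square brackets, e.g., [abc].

[tuhakheg]

A Regressive Voicing Assimilation: [ugagheg] → [ugakheg]
B Initial Consonant Epenthesis: [ugakheg] → [tugakheg]
C Spirantization: [tugakheg] → [tuhakheg]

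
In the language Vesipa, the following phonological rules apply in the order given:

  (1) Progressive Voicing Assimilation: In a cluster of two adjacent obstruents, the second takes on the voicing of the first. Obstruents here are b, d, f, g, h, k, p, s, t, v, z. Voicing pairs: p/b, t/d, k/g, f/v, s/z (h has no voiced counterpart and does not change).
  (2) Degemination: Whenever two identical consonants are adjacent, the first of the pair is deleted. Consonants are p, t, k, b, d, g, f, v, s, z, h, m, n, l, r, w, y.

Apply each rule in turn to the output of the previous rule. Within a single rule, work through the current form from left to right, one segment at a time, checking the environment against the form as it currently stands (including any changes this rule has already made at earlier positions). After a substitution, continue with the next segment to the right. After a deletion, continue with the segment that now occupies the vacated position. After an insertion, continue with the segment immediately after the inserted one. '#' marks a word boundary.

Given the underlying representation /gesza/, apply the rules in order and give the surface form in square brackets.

[gesa]

(1) Progressive Voicing Assimilation: [gesza] → [gessa]
(2) Degemination: [gessa] → [gesa]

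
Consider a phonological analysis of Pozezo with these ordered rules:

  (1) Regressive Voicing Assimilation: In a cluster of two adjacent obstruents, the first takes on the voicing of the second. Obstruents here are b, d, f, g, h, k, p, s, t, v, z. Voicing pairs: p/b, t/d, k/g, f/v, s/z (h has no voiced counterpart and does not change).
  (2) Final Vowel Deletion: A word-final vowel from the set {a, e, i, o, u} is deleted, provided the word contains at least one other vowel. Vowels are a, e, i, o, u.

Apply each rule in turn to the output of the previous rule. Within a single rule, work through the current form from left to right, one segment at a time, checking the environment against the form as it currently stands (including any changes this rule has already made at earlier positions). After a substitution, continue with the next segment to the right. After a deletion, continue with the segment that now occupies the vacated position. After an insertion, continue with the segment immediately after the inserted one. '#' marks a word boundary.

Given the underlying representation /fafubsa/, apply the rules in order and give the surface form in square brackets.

(1) Regressive Voicing Assimilation: [fafubsa] → [fafupsa]
(2) Final Vowel Deletion: [fafupsa] → [fafups]

[fafups]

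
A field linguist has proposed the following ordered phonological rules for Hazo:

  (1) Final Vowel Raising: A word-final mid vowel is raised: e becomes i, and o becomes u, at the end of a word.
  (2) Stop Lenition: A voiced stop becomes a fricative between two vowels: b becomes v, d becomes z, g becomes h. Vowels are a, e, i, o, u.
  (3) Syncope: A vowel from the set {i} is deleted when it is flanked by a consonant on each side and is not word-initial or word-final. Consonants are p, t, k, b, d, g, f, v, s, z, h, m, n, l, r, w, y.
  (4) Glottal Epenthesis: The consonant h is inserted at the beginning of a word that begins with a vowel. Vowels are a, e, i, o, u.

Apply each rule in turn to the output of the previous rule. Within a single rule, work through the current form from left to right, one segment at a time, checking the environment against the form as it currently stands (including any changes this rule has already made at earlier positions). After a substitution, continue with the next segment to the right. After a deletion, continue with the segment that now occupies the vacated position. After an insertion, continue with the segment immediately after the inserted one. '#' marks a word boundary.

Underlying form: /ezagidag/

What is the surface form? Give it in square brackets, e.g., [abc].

[hezahzag]

(1) Final Vowel Raising: no change — [ezagidag]
(2) Stop Lenition: [ezagidag] → [ezahizag]
(3) Syncope: [ezahizag] → [ezahzag]
(4) Glottal Epenthesis: [ezahzag] → [hezahzag]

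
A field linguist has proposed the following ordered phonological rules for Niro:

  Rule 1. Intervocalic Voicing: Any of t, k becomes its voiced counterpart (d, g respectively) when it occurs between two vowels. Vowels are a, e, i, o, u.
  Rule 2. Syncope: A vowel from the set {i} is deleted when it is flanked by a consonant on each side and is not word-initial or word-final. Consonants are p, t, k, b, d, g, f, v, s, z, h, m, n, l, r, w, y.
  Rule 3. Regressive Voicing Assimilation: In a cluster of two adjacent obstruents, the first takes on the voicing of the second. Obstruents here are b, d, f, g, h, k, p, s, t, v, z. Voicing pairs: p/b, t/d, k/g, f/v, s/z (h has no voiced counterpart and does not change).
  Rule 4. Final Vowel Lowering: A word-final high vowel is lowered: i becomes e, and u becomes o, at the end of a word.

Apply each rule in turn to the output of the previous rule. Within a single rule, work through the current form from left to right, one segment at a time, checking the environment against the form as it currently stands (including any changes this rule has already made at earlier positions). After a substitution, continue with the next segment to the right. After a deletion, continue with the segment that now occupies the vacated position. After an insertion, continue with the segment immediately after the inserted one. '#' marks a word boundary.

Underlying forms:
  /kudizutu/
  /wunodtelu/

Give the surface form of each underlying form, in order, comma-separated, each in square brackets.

/kudizutu/:
  Rule 1 Intervocalic Voicing: [kudizutu] → [kudizudu]
  Rule 2 Syncope: [kudizudu] → [kudzudu]
  Rule 3 Regressive Voicing Assimilation: no change — [kudzudu]
  Rule 4 Final Vowel Lowering: [kudzudu] → [kudzudo]
/wunodtelu/:
  Rule 1 Intervocalic Voicing: no change — [wunodtelu]
  Rule 2 Syncope: no change — [wunodtelu]
  Rule 3 Regressive Voicing Assimilation: [wunodtelu] → [wunottelu]
  Rule 4 Final Vowel Lowering: [wunottelu] → [wunottelo]

[kudzudo], [wunottelo]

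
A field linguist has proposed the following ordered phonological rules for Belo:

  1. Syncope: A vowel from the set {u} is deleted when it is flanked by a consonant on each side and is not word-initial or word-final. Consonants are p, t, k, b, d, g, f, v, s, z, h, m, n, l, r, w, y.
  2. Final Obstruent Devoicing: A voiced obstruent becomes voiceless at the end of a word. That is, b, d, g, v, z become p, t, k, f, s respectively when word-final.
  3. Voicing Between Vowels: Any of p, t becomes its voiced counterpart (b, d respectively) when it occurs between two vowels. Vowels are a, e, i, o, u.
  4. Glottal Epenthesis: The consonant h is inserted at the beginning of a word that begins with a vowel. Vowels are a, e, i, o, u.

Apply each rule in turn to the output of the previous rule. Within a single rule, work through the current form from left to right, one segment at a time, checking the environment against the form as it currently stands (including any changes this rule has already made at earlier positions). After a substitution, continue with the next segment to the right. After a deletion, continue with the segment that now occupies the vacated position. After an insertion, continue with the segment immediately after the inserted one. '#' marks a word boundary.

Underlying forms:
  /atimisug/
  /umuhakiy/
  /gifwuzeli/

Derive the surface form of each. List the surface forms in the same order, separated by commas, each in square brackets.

/atimisug/:
  1 Syncope: [atimisug] → [atimisg]
  2 Final Obstruent Devoicing: [atimisg] → [atimisk]
  3 Voicing Between Vowels: [atimisk] → [adimisk]
  4 Glottal Epenthesis: [adimisk] → [hadimisk]
/umuhakiy/:
  1 Syncope: [umuhakiy] → [umhakiy]
  2 Final Obstruent Devoicing: no change — [umhakiy]
  3 Voicing Between Vowels: no change — [umhakiy]
  4 Glottal Epenthesis: [umhakiy] → [humhakiy]
/gifwuzeli/:
  1 Syncope: [gifwuzeli] → [gifwzeli]
  2 Final Obstruent Devoicing: no change — [gifwzeli]
  3 Voicing Between Vowels: no change — [gifwzeli]
  4 Glottal Epenthesis: no change — [gifwzeli]

[hadimisk], [humhakiy], [gifwzeli]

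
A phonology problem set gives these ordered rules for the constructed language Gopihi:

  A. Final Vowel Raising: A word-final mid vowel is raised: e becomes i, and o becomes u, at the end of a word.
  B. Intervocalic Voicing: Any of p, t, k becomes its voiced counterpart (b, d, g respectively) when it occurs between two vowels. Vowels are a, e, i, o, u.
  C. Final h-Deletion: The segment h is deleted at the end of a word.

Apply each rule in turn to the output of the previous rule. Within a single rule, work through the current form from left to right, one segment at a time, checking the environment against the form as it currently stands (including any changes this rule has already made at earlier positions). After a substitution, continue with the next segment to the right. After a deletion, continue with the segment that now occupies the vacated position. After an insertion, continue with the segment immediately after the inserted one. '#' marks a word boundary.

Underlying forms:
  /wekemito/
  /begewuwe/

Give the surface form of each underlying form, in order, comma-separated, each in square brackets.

[wegemidu], [begewuwi]

/wekemito/:
  A Final Vowel Raising: [wekemito] → [wekemitu]
  B Intervocalic Voicing: [wekemitu] → [wegemidu]
  C Final h-Deletion: no change — [wegemidu]
/begewuwe/:
  A Final Vowel Raising: [begewuwe] → [begewuwi]
  B Intervocalic Voicing: no change — [begewuwi]
  C Final h-Deletion: no change — [begewuwi]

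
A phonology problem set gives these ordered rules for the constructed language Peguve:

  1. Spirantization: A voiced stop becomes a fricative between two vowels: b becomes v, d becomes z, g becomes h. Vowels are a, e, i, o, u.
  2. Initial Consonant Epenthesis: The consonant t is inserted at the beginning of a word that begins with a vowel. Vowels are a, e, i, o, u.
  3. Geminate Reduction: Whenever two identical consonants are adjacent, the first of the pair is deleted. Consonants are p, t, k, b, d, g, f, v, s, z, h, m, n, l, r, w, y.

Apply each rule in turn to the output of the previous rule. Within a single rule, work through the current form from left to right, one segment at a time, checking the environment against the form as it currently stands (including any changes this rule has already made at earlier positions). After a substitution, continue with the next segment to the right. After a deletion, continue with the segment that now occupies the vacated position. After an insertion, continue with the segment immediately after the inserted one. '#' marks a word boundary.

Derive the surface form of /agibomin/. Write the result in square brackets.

[tahivomin]

1 Spirantization: [agibomin] → [ahivomin]
2 Initial Consonant Epenthesis: [ahivomin] → [tahivomin]
3 Geminate Reduction: no change — [tahivomin]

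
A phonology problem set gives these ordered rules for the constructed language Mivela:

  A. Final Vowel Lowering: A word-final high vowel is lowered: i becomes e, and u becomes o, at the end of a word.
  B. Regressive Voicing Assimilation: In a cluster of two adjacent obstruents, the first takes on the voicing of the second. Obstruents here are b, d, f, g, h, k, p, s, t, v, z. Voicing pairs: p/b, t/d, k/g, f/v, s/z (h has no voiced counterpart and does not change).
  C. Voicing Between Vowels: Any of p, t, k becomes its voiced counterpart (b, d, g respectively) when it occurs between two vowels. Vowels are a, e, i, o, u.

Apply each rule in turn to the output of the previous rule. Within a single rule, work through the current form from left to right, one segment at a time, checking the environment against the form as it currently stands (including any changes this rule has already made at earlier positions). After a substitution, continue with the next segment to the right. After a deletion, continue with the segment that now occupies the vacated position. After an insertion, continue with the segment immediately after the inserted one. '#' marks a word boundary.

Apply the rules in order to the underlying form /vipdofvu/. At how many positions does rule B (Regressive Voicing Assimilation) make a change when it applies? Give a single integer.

2

A Final Vowel Lowering: [vipdofvu] → [vipdofvo]
B Regressive Voicing Assimilation: [vipdofvo] → [vibdovvo]
C Voicing Between Vowels: no change — [vibdovvo]
Rule B changed 2 position(s).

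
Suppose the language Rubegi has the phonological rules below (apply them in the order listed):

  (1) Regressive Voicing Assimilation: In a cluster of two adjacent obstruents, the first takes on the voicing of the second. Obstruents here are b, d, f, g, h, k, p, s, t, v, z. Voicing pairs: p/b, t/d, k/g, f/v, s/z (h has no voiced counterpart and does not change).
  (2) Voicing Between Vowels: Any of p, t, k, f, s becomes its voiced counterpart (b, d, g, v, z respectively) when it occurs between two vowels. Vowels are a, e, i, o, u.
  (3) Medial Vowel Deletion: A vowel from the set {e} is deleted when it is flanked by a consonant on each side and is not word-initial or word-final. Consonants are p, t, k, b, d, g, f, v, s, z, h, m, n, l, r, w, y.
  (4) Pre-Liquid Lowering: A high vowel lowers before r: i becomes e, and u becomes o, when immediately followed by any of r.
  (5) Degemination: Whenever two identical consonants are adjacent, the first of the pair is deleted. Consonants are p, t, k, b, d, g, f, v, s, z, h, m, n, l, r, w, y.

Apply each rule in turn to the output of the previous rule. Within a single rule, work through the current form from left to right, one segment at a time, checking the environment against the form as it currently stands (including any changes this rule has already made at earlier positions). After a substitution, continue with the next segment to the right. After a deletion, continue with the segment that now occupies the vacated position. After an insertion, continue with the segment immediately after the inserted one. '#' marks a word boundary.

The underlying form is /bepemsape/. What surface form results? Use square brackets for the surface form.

[bmsabe]

(1) Regressive Voicing Assimilation: no change — [bepemsape]
(2) Voicing Between Vowels: [bepemsape] → [bebemsabe]
(3) Medial Vowel Deletion: [bebemsabe] → [bbmsabe]
(4) Pre-Liquid Lowering: no change — [bbmsabe]
(5) Degemination: [bbmsabe] → [bmsabe]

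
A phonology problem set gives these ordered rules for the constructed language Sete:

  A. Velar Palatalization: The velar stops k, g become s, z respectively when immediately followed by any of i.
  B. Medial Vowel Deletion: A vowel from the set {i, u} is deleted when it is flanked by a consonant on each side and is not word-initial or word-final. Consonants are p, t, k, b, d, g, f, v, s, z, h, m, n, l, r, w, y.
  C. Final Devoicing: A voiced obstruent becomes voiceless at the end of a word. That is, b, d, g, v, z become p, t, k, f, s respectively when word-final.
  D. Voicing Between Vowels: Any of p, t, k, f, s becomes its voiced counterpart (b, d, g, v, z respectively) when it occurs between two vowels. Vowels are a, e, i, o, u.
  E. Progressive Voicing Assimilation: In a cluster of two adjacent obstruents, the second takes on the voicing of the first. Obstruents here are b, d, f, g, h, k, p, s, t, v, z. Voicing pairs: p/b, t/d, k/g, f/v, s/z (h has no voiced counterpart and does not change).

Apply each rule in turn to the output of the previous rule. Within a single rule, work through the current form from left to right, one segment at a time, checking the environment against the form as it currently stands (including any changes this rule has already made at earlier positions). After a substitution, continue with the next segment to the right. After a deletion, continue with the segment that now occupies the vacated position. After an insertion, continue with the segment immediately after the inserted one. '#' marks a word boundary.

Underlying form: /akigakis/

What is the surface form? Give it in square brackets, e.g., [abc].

[askass]

A Velar Palatalization: [akigakis] → [asigasis]
B Medial Vowel Deletion: [asigasis] → [asgass]
C Final Devoicing: no change — [asgass]
D Voicing Between Vowels: no change — [asgass]
E Progressive Voicing Assimilation: [asgass] → [askass]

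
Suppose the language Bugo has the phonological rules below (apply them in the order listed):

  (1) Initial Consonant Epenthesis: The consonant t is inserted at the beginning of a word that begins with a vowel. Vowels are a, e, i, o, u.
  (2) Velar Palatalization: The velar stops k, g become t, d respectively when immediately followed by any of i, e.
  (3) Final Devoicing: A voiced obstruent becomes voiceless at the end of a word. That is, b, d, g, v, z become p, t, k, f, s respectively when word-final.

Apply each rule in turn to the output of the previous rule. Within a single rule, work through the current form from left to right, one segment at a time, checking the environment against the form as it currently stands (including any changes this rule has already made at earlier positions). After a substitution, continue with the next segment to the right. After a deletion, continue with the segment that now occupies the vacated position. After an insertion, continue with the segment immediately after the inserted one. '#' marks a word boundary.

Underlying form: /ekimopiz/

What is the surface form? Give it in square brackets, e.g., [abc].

[tetimopis]

(1) Initial Consonant Epenthesis: [ekimopiz] → [tekimopiz]
(2) Velar Palatalization: [tekimopiz] → [tetimopiz]
(3) Final Devoicing: [tetimopiz] → [tetimopis]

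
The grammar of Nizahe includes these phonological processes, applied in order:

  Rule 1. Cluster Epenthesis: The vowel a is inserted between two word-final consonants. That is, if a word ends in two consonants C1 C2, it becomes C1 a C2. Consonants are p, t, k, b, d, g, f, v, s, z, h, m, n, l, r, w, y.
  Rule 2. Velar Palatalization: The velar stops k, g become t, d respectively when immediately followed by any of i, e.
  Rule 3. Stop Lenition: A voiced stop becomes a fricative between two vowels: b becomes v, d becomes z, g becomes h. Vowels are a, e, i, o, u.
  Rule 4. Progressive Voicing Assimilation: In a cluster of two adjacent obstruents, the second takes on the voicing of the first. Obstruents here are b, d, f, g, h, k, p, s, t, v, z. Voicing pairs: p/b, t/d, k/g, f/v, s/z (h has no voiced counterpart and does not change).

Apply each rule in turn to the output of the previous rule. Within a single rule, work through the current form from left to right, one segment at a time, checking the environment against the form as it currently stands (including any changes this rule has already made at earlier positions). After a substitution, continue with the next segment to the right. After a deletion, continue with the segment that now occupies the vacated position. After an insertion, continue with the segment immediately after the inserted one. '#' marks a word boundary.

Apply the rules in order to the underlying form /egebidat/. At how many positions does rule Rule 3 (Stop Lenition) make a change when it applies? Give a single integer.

3

Rule 1 Cluster Epenthesis: no change — [egebidat]
Rule 2 Velar Palatalization: [egebidat] → [edebidat]
Rule 3 Stop Lenition: [edebidat] → [ezevizat]
Rule 4 Progressive Voicing Assimilation: no change — [ezevizat]
Rule Rule 3 changed 3 position(s).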